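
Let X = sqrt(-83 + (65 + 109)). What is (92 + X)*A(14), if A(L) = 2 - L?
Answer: -1104 - 12*sqrt(91) ≈ -1218.5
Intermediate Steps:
X = sqrt(91) (X = sqrt(-83 + 174) = sqrt(91) ≈ 9.5394)
(92 + X)*A(14) = (92 + sqrt(91))*(2 - 1*14) = (92 + sqrt(91))*(2 - 14) = (92 + sqrt(91))*(-12) = -1104 - 12*sqrt(91)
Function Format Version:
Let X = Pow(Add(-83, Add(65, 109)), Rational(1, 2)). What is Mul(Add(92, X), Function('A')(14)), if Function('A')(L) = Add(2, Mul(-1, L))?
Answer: Add(-1104, Mul(-12, Pow(91, Rational(1, 2)))) ≈ -1218.5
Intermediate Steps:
X = Pow(91, Rational(1, 2)) (X = Pow(Add(-83, 174), Rational(1, 2)) = Pow(91, Rational(1, 2)) ≈ 9.5394)
Mul(Add(92, X), Function('A')(14)) = Mul(Add(92, Pow(91, Rational(1, 2))), Add(2, Mul(-1, 14))) = Mul(Add(92, Pow(91, Rational(1, 2))), Add(2, -14)) = Mul(Add(92, Pow(91, Rational(1, 2))), -12) = Add(-1104, Mul(-12, Pow(91, Rational(1, 2))))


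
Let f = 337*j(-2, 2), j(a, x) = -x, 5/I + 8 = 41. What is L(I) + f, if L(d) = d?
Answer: -22237/33 ≈ -673.85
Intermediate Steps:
I = 5/33 (I = 5/(-8 + 41) = 5/33 ≈ 0.15152)
f = -674 (f = 337*(-1*2) = 337*(-2) = -674)
L(I) + f = 5/33 - 674 = -22237/33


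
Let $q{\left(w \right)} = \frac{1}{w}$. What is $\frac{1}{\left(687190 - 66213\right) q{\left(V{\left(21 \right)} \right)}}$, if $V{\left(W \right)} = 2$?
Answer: $\frac{2}{620977} \approx 3.2207 \cdot 10^{-6}$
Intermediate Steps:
$\frac{1}{\left(687190 - 66213\right) q{\left(V{\left(21 \right)} \right)}} = \frac{1}{\left(687190 - 66213\right) \frac{1}{2}} = \frac{\frac{1}{\frac{1}{2}}}{620977} = \frac{1}{620977} \cdot 2 = \frac{2}{620977}$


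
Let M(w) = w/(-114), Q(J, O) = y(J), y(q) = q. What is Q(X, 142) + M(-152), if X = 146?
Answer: 442/3 ≈ 147.33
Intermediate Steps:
Q(J, O) = J
M(w) = -w/114 (M(w) = w*(-1/114) = -w/114)
Q(X, 142) + M(-152) = 146 - 1/114*(-152) = 146 + 4/3 = 442/3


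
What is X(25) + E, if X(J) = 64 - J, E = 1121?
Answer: 1160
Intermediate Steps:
X(25) + E = (64 - 1*25) + 1121 = (64 - 25) + 1121 = 39 + 1121 = 1160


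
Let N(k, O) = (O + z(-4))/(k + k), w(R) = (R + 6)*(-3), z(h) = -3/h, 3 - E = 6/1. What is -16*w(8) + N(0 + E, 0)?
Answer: 5375/8 ≈ 671.88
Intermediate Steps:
E = -3 (E = 3 - 6/1 = 3 - 6 = -3)
w(R) = -18 - 3*R (w(R) = (6 + R)*(-3) = -18 - 3*R)
N(k, O) = (¾ + O)/(2*k) (N(k, O) = (O - 3/(-4))/(k + k) = (O - 3*(-¼))/((2*k)) = (O + ¾)*(1/(2*k)) = (¾ + O)*(1/(2*k)) = (¾ + O)/(2*k))
-16*w(8) + N(0 + E, 0) = -16*(-18 - 3*8) + (3 + 4*0)/(8*(0 - 3)) = -16*(-18 - 24) + (⅛)*(3 + 0)/(-3) = -16*(-42) + (⅛)*(-⅓)*3 = 672 - ⅛ = 5375/8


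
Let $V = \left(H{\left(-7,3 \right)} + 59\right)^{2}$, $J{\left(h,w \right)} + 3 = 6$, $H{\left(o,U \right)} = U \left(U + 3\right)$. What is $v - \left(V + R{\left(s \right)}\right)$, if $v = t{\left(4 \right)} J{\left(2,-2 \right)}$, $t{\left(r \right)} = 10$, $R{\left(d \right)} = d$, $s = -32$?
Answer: $-5867$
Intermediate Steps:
$H{\left(o,U \right)} = U \left(3 + U\right)$
$J{\left(h,w \right)} = 3$ ($J{\left(h,w \right)} = -3 + 6 = 3$)
$V = 5929$ ($V = \left(3 \left(3 + 3\right) + 59\right)^{2} = \left(3 \cdot 6 + 59\right)^{2} = \left(18 + 59\right)^{2} = 77^{2} = 5929$)
$v = 30$ ($v = 10 \cdot 3 = 30$)
$v - \left(V + R{\left(s \right)}\right) = 30 - \left(5929 - 32\right) = 30 - 5897 = -5867$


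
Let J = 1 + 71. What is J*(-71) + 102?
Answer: -5010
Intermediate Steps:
J = 72
J*(-71) + 102 = 72*(-71) + 102 = -5112 + 102 = -5010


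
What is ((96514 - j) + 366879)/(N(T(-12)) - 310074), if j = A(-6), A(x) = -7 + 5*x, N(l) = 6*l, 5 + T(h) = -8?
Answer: -231715/155076 ≈ -1.4942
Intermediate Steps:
T(h) = -13 (T(h) = -5 - 8 = -13)
j = -37 (j = -7 + 5*(-6) = -7 - 30 = -37)
((96514 - j) + 366879)/(N(T(-12)) - 310074) = ((96514 - 1*(-37)) + 366879)/(6*(-13) - 310074) = ((96514 + 37) + 366879)/(-78 - 310074) = (96551 + 366879)/(-310152) = 463430*(-1/310152) = -231715/155076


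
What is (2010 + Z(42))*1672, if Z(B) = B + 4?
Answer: 3437632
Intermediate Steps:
Z(B) = 4 + B
(2010 + Z(42))*1672 = (2010 + (4 + 42))*1672 = (2010 + 46)*1672 = 2056*1672 = 3437632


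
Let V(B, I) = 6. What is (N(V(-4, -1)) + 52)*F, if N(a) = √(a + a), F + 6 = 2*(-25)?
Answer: -2912 - 112*√3 ≈ -3106.0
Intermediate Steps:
F = -56 (F = -6 + 2*(-25) = -6 - 50 = -56)
N(a) = √2*√a (N(a) = √(2*a) = √2*√a)
(N(V(-4, -1)) + 52)*F = (√2*√6 + 52)*(-56) = (2*√3 + 52)*(-56) = (52 + 2*√3)*(-56) = -2912 - 112*√3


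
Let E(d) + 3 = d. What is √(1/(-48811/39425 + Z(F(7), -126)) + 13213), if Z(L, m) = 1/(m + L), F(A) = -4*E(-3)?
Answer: √921625857632347/264113 ≈ 114.94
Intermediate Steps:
E(d) = -3 + d
F(A) = 24 (F(A) = -4*(-3 - 3) = -4*(-6) = 24)
Z(L, m) = 1/(L + m)
√(1/(-48811/39425 + Z(F(7), -126)) + 13213) = √(1/(-48811/39425 + 1/(24 - 126)) + 13213) = √(1/(-48811*1/39425 + 1/(-102)) + 13213) = √(1/(-2569/2075 - 1/102) + 13213) = √(1/(-264113/211650) + 13213) = √(-211650/264113 + 13213) = √(3489513419/264113) = √921625857632347/264113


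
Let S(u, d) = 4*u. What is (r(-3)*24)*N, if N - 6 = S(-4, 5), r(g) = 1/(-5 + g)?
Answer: 30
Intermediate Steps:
N = -10 (N = 6 + 4*(-4) = 6 - 16 = -10)
(r(-3)*24)*N = (24/(-5 - 3))*(-10) = (24/(-8))*(-10) = -1/8*24*(-10) = -3*(-10) = 30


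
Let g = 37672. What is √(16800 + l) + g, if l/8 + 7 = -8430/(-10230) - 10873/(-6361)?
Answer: 37672 + 2*√19718965435678454/2169101 ≈ 37802.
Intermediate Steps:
l = -77508584/2169101 (l = -56 + 8*(-8430/(-10230) - 10873/(-6361)) = -56 + 8*(-8430*(-1/10230) - 10873*(-1/6361)) = -56 + 8*(281/341 + 10873/6361) = -56 + 8*(5495134/2169101) = -56 + 43961072/2169101 = -77508584/2169101 ≈ -35.733)
√(16800 + l) + g = √(16800 - 77508584/2169101) + 37672 = √(36363388216/2169101) + 37672 = 2*√19718965435678454/2169101 + 37672 = 37672 + 2*√19718965435678454/2169101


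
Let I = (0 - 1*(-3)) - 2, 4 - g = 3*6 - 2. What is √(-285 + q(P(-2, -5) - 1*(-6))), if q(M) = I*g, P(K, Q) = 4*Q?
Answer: 3*I*√33 ≈ 17.234*I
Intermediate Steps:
g = -12 (g = 4 - (3*6 - 2) = 4 - (18 - 2) = 4 - 1*16 = 4 - 16 = -12)
I = 1 (I = (0 + 3) - 2 = 3 - 2 = 1)
q(M) = -12 (q(M) = 1*(-12) = -12)
√(-285 + q(P(-2, -5) - 1*(-6))) = √(-285 - 12) = √(-297) = 3*I*√33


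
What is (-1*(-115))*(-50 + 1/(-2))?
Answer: -11615/2 ≈ -5807.5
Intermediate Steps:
(-1*(-115))*(-50 + 1/(-2)) = 115*(-50 - 1/2) = 115*(-101/2) = -11615/2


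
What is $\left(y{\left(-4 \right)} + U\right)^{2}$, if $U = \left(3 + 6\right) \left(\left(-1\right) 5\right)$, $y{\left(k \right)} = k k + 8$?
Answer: $441$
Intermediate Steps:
$y{\left(k \right)} = 8 + k^{2}$ ($y{\left(k \right)} = k^{2} + 8 = 8 + k^{2}$)
$U = -45$ ($U = 9 \left(-5\right) = -45$)
$\left(y{\left(-4 \right)} + U\right)^{2} = \left(\left(8 + \left(-4\right)^{2}\right) - 45\right)^{2} = \left(\left(8 + 16\right) - 45\right)^{2} = \left(24 - 45\right)^{2} = \left(-21\right)^{2} = 441$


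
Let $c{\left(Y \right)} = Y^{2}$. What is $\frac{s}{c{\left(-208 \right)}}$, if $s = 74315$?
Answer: $\frac{74315}{43264} \approx 1.7177$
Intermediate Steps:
$\frac{s}{c{\left(-208 \right)}} = \frac{74315}{\left(-208\right)^{2}} = \frac{74315}{43264}$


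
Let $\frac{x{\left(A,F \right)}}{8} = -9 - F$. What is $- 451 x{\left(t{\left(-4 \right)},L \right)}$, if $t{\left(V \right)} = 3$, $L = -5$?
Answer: $14432$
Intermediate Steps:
$x{\left(A,F \right)} = -72 - 8 F$ ($x{\left(A,F \right)} = 8 \left(-9 - F\right) = -72 - 8 F$)
$- 451 x{\left(t{\left(-4 \right)},L \right)} = - 451 \left(-72 - -40\right) = - 451 \left(-72 + 40\right) = \left(-451\right) \left(-32\right) = 14432$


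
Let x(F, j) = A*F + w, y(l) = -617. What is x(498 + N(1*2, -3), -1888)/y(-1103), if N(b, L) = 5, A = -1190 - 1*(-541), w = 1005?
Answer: 325442/617 ≈ 527.46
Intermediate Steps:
A = -649 (A = -1190 + 541 = -649)
x(F, j) = 1005 - 649*F (x(F, j) = -649*F + 1005 = 1005 - 649*F)
x(498 + N(1*2, -3), -1888)/y(-1103) = (1005 - 649*(498 + 5))/(-617) = (1005 - 649*503)*(-1/617) = (1005 - 326447)*(-1/617) = -325442*(-1/617) = 325442/617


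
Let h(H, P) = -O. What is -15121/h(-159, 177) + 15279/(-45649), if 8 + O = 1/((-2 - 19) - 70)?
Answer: -62824664530/33278121 ≈ -1887.9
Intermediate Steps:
O = -729/91 (O = -8 + 1/((-2 - 19) - 70) = -8 + 1/(-21 - 70) = -8 + 1/(-91) = -8 - 1/91 = -729/91 ≈ -8.0110)
h(H, P) = 729/91 (h(H, P) = -1*(-729/91) = 729/91)
-15121/h(-159, 177) + 15279/(-45649) = -15121/729/91 + 15279/(-45649) = -15121*91/729 + 15279*(-1/45649) = -1376011/729 - 15279/45649 = -62824664530/33278121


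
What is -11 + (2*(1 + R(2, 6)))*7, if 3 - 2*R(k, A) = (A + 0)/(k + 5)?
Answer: 18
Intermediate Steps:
R(k, A) = 3/2 - A/(2*(5 + k)) (R(k, A) = 3/2 - (A + 0)/(2*(k + 5)) = 3/2 - A/(2*(5 + k)))
-11 + (2*(1 + R(2, 6)))*7 = -11 + (2*(1 + (15 - 1*6 + 3*2)/(2*(5 + 2))))*7 = -11 + (2*(1 + (½)*(15 - 6 + 6)/7))*7 = -11 + (2*(1 + (½)*(⅐)*15))*7 = -11 + (2*(1 + 15/14))*7 = -11 + (2*(29/14))*7 = -11 + (29/7)*7 = -11 + 29 = 18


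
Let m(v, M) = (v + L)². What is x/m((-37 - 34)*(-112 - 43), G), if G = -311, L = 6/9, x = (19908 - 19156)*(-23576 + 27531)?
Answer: 26767440/1090122289 ≈ 0.024555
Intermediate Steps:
x = 2974160 (x = 752*3955 = 2974160)
L = ⅔ (L = 6*(⅑) = ⅔ ≈ 0.66667)
m(v, M) = (⅔ + v)² (m(v, M) = (v + ⅔)² = (⅔ + v)²)
x/m((-37 - 34)*(-112 - 43), G) = 2974160/(((2 + 3*((-37 - 34)*(-112 - 43)))²/9)) = 2974160/(((2 + 3*(-71*(-155)))²/9)) = 2974160/(((2 + 3*11005)²/9)) = 2974160/(((2 + 33015)²/9)) = 2974160/(((⅑)*33017²)) = 2974160/(((⅑)*1090122289)) = 2974160/(1090122289/9) = 2974160*(9/1090122289) = 26767440/1090122289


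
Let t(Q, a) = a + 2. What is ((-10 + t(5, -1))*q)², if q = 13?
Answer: 13689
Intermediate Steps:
t(Q, a) = 2 + a
((-10 + t(5, -1))*q)² = ((-10 + (2 - 1))*13)² = ((-10 + 1)*13)² = (-9*13)² = (-117)² = 13689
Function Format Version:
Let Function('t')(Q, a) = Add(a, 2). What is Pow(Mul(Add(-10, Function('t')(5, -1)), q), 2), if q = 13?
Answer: 13689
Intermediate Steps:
Function('t')(Q, a) = Add(2, a)
Pow(Mul(Add(-10, Function('t')(5, -1)), q), 2) = Pow(Mul(Add(-10, Add(2, -1)), 13), 2) = Pow(Mul(Add(-10, 1), 13), 2) = Pow(Mul(-9, 13), 2) = Pow(-117, 2) = 13689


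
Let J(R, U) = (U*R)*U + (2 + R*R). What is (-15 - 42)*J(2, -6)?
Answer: -4446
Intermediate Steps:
J(R, U) = 2 + R² + R*U² (J(R, U) = (R*U)*U + (2 + R²) = R*U² + (2 + R²) = 2 + R² + R*U²)
(-15 - 42)*J(2, -6) = (-15 - 42)*(2 + 2² + 2*(-6)²) = -57*(2 + 4 + 2*36) = -57*(2 + 4 + 72) = -57*78 = -4446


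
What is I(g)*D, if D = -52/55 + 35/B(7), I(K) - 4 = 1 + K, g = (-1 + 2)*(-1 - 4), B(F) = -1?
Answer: 0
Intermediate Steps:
g = -5 (g = 1*(-5) = -5)
I(K) = 5 + K (I(K) = 4 + (1 + K) = 5 + K)
D = -1977/55 (D = -52/55 + 35/(-1) = -52*1/55 + 35*(-1) = -52/55 - 35 = -1977/55 ≈ -35.945)
I(g)*D = (5 - 5)*(-1977/55) = 0*(-1977/55) = 0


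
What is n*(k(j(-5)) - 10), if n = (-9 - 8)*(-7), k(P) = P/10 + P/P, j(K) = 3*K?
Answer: -2499/2 ≈ -1249.5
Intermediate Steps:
k(P) = 1 + P/10 (k(P) = P*(⅒) + 1 = P/10 + 1 = 1 + P/10)
n = 119 (n = -17*(-7) = 119)
n*(k(j(-5)) - 10) = 119*((1 + (3*(-5))/10) - 10) = 119*((1 + (⅒)*(-15)) - 10) = 119*((1 - 3/2) - 10) = 119*(-½ - 10) = 119*(-21/2) = -2499/2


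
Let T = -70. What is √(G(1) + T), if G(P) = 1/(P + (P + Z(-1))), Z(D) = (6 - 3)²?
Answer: I*√8459/11 ≈ 8.3612*I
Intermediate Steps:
Z(D) = 9 (Z(D) = 3² = 9)
G(P) = 1/(9 + 2*P) (G(P) = 1/(P + (P + 9)) = 1/(P + (9 + P)) = 1/(9 + 2*P))
√(G(1) + T) = √(1/(9 + 2*1) - 70) = √(1/(9 + 2) - 70) = √(1/11 - 70) = √(-769/11) = I*√8459/11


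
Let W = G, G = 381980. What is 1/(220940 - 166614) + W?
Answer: 20751445481/54326 ≈ 3.8198e+5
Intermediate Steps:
W = 381980
1/(220940 - 166614) + W = 1/(220940 - 166614) + 381980 = 1/54326 + 381980 = 20751445481/54326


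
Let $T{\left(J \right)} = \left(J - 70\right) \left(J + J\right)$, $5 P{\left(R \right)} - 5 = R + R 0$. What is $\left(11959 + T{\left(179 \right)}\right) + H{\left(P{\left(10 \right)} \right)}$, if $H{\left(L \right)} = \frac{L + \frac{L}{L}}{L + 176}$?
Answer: $\frac{9125603}{179} \approx 50981.0$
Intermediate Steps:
$P{\left(R \right)} = 1 + \frac{R}{5}$ ($P{\left(R \right)} = 1 + \frac{R + R 0}{5} = 1 + \frac{R + 0}{5} = 1 + \frac{R}{5}$)
$T{\left(J \right)} = 2 J \left(-70 + J\right)$ ($T{\left(J \right)} = \left(-70 + J\right) 2 J = 2 J \left(-70 + J\right)$)
$H{\left(L \right)} = \frac{1 + L}{176 + L}$ ($H{\left(L \right)} = \frac{L + 1}{176 + L} = \frac{1 + L}{176 + L}$)
$\left(11959 + T{\left(179 \right)}\right) + H{\left(P{\left(10 \right)} \right)} = \left(11959 + 2 \cdot 179 \left(-70 + 179\right)\right) + \frac{1 + \left(1 + \frac{1}{5} \cdot 10\right)}{176 + \left(1 + \frac{1}{5} \cdot 10\right)} = \left(11959 + 2 \cdot 179 \cdot 109\right) + \frac{1 + \left(1 + 2\right)}{176 + \left(1 + 2\right)} = \left(11959 + 39022\right) + \frac{1 + 3}{176 + 3} = 50981 + \frac{1}{179} \cdot 4 = 50981 + \frac{4}{179} = \frac{9125603}{179}$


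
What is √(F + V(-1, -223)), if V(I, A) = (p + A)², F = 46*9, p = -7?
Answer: √53314 ≈ 230.90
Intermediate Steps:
F = 414
V(I, A) = (-7 + A)²
√(F + V(-1, -223)) = √(414 + (-7 - 223)²) = √(414 + (-230)²) = √(414 + 52900) = √53314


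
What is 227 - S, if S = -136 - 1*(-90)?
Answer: 273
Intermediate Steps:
S = -46 (S = -136 + 90 = -46)
227 - S = 227 - 1*(-46) = 227 + 46 = 273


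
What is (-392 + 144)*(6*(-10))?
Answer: 14880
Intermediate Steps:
(-392 + 144)*(6*(-10)) = -248*(-60) = 14880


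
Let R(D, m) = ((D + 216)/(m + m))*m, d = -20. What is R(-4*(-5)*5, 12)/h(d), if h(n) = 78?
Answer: 79/39 ≈ 2.0256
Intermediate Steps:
R(D, m) = 108 + D/2 (R(D, m) = ((216 + D)/((2*m)))*m = ((216 + D)*(1/(2*m)))*m = ((216 + D)/(2*m))*m = 108 + D/2)
R(-4*(-5)*5, 12)/h(d) = (108 + (-4*(-5)*5)/2)/78 = (108 + (20*5)/2)*(1/78) = (108 + (1/2)*100)*(1/78) = (108 + 50)*(1/78) = 158*(1/78) = 79/39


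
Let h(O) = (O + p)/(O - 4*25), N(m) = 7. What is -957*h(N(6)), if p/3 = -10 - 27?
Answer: -33176/31 ≈ -1070.2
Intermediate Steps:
p = -111 (p = 3*(-10 - 27) = 3*(-37) = -111)
h(O) = (-111 + O)/(-100 + O) (h(O) = (O - 111)/(O - 4*25) = (-111 + O)/(O - 100) = (-111 + O)/(-100 + O))
-957*h(N(6)) = -957*(-111 + 7)/(-100 + 7) = -957*(-104)/(-93) = -(-319)*(-104)/31 = -957*104/93 = -33176/31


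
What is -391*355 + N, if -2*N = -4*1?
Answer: -138803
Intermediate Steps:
N = 2 (N = -(-2) = -½*(-4) = 2)
-391*355 + N = -391*355 + 2 = -138805 + 2 = -138803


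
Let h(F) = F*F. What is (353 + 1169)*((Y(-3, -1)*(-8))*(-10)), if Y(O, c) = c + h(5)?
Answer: 2922240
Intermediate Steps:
h(F) = F²
Y(O, c) = 25 + c (Y(O, c) = c + 5² = c + 25 = 25 + c)
(353 + 1169)*((Y(-3, -1)*(-8))*(-10)) = (353 + 1169)*(((25 - 1)*(-8))*(-10)) = 1522*((24*(-8))*(-10)) = 1522*(-192*(-10)) = 1522*1920 = 2922240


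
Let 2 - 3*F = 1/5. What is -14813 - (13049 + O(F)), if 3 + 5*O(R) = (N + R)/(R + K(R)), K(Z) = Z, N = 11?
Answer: -83590/3 ≈ -27863.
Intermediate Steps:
F = ⅗ (F = ⅔ - ⅓/5 = ⅔ - ⅓*⅕ = ⅔ - 1/15 = ⅗ ≈ 0.60000)
O(R) = -⅗ + (11 + R)/(10*R) (O(R) = -⅗ + ((11 + R)/(R + R))/5 = -⅗ + ((11 + R)/((2*R)))/5 = -⅗ + ((11 + R)*(1/(2*R)))/5 = -⅗ + ((11 + R)/(2*R))/5 = -⅗ + (11 + R)/(10*R))
-14813 - (13049 + O(F)) = -14813 - (13049 + (11 - 5*⅗)/(10*(⅗))) = -14813 - (13049 + (⅒)*(5/3)*(11 - 3)) = -14813 - (13049 + (⅒)*(5/3)*8) = -14813 - (13049 + 4/3) = -14813 - 1*39151/3 = -14813 - 39151/3 = -83590/3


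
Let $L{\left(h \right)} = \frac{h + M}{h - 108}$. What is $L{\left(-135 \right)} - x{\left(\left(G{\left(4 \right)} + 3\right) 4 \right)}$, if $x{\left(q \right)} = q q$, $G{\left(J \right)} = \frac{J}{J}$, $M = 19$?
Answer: $- \frac{62092}{243} \approx -255.52$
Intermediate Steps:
$G{\left(J \right)} = 1$
$L{\left(h \right)} = \frac{19 + h}{-108 + h}$ ($L{\left(h \right)} = \frac{h + 19}{h - 108} = \frac{19 + h}{-108 + h}$)
$x{\left(q \right)} = q^{2}$
$L{\left(-135 \right)} - x{\left(\left(G{\left(4 \right)} + 3\right) 4 \right)} = \frac{19 - 135}{-108 - 135} - \left(\left(1 + 3\right) 4\right)^{2} = \frac{1}{-243} \left(-116\right) - \left(4 \cdot 4\right)^{2} = \left(- \frac{1}{243}\right) \left(-116\right) - 16^{2} = \frac{116}{243} - 256 = - \frac{62092}{243}$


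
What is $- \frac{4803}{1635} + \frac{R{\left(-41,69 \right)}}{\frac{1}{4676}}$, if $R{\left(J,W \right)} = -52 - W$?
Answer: $- \frac{308360421}{545} \approx -5.658 \cdot 10^{5}$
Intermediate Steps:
$- \frac{4803}{1635} + \frac{R{\left(-41,69 \right)}}{\frac{1}{4676}} = - \frac{4803}{1635} + \frac{-52 - 69}{\frac{1}{4676}} = \left(-4803\right) \frac{1}{1635} + \left(-52 - 69\right) \frac{1}{\frac{1}{4676}} = - \frac{1601}{545} - 565796 = - \frac{308360421}{545}$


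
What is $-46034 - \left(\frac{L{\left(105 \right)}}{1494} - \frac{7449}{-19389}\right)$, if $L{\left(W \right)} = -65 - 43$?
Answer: $- \frac{24694139897}{536429} \approx -46034.0$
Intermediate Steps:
$L{\left(W \right)} = -108$
$-46034 - \left(\frac{L{\left(105 \right)}}{1494} - \frac{7449}{-19389}\right) = -46034 - \left(- \frac{108}{1494} - \frac{7449}{-19389}\right) = -46034 - \left(\left(-108\right) \frac{1}{1494} - - \frac{2483}{6463}\right) = -46034 - \left(- \frac{6}{83} + \frac{2483}{6463}\right) = -46034 - \frac{167311}{536429} = - \frac{24694139897}{536429}$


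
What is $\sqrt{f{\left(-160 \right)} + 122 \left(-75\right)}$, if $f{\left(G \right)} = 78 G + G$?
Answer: $i \sqrt{21790} \approx 147.61 i$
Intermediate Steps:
$f{\left(G \right)} = 79 G$
$\sqrt{f{\left(-160 \right)} + 122 \left(-75\right)} = \sqrt{79 \left(-160\right) + 122 \left(-75\right)} = \sqrt{-12640 - 9150} = \sqrt{-21790} = i \sqrt{21790}$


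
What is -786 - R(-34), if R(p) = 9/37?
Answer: -29091/37 ≈ -786.24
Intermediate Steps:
R(p) = 9/37 (R(p) = 9*(1/37) = 9/37)
-786 - R(-34) = -786 - 1*9/37 = -786 - 9/37 = -29091/37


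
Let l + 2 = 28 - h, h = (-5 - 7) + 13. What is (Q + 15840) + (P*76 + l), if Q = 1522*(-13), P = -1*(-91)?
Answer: 2995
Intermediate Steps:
h = 1 (h = -12 + 13 = 1)
P = 91
l = 25 (l = -2 + (28 - 1*1) = -2 + (28 - 1) = -2 + 27 = 25)
Q = -19786
(Q + 15840) + (P*76 + l) = (-19786 + 15840) + (91*76 + 25) = -3946 + (6916 + 25) = -3946 + 6941 = 2995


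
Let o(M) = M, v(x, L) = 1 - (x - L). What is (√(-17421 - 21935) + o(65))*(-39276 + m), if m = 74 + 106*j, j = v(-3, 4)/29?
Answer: -73840650/29 - 2272020*I*√9839/29 ≈ -2.5462e+6 - 7.7712e+6*I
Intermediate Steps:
v(x, L) = 1 + L - x (v(x, L) = 1 + (L - x) = 1 + L - x)
j = 8/29 (j = (1 + 4 - 1*(-3))/29 = (1 + 4 + 3)*(1/29) = 8*(1/29) = 8/29 ≈ 0.27586)
m = 2994/29 (m = 74 + 106*(8/29) = 74 + 848/29 = 2994/29 ≈ 103.24)
(√(-17421 - 21935) + o(65))*(-39276 + m) = (√(-17421 - 21935) + 65)*(-39276 + 2994/29) = (√(-39356) + 65)*(-1136010/29) = (2*I*√9839 + 65)*(-1136010/29) = (65 + 2*I*√9839)*(-1136010/29) = -73840650/29 - 2272020*I*√9839/29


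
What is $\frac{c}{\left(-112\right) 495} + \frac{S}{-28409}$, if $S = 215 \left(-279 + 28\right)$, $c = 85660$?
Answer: $\frac{27915233}{78749748} \approx 0.35448$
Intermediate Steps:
$S = -53965$ ($S = 215 \left(-251\right) = -53965$)
$\frac{c}{\left(-112\right) 495} + \frac{S}{-28409} = \frac{85660}{\left(-112\right) 495} - \frac{53965}{-28409} = \frac{85660}{-55440} - - \frac{53965}{28409} = 85660 \left(- \frac{1}{55440}\right) + \frac{53965}{28409} = - \frac{4283}{2772} + \frac{53965}{28409} = \frac{27915233}{78749748}$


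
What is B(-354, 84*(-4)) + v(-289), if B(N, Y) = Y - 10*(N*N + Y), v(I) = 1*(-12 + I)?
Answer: -1250437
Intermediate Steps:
v(I) = -12 + I
B(N, Y) = -10*N**2 - 9*Y (B(N, Y) = Y - 10*(N**2 + Y) = Y - 10*(Y + N**2) = Y + (-10*Y - 10*N**2) = -10*N**2 - 9*Y)
B(-354, 84*(-4)) + v(-289) = (-10*(-354)**2 - 756*(-4)) + (-12 - 289) = (-10*125316 - 9*(-336)) - 301 = (-1253160 + 3024) - 301 = -1250136 - 301 = -1250437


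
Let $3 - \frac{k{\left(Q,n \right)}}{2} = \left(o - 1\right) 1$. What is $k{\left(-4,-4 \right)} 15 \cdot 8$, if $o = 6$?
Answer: $-480$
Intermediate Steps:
$k{\left(Q,n \right)} = -4$ ($k{\left(Q,n \right)} = 6 - 2 \left(6 - 1\right) 1 = 6 - 2 \cdot 5 \cdot 1 = 6 - 10 = -4$)
$k{\left(-4,-4 \right)} 15 \cdot 8 = \left(-4\right) 15 \cdot 8 = \left(-60\right) 8 = -480$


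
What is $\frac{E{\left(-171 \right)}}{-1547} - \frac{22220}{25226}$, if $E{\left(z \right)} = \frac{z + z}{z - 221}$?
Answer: $- \frac{3370842143}{3824412956} \approx -0.8814$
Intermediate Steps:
$E{\left(z \right)} = \frac{2 z}{-221 + z}$
$\frac{E{\left(-171 \right)}}{-1547} - \frac{22220}{25226} = \frac{2 \left(-171\right) \frac{1}{-221 - 171}}{-1547} - \frac{22220}{25226} = 2 \left(-171\right) \frac{1}{-392} \left(- \frac{1}{1547}\right) - \frac{11110}{12613} = 2 \left(-171\right) \left(- \frac{1}{392}\right) \left(- \frac{1}{1547}\right) - \frac{11110}{12613} = \frac{171}{196} \left(- \frac{1}{1547}\right) - \frac{11110}{12613} = - \frac{171}{303212} - \frac{11110}{12613} = - \frac{3370842143}{3824412956}$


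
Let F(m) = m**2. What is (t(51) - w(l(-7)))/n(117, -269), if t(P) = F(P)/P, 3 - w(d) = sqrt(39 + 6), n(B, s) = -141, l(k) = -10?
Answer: -16/47 - sqrt(5)/47 ≈ -0.38800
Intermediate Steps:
w(d) = 3 - 3*sqrt(5) (w(d) = 3 - sqrt(39 + 6) = 3 - sqrt(45) = 3 - 3*sqrt(5))
t(P) = P (t(P) = P**2/P = P)
(t(51) - w(l(-7)))/n(117, -269) = (51 - (3 - 3*sqrt(5)))/(-141) = (51 + (-3 + 3*sqrt(5)))*(-1/141) = (48 + 3*sqrt(5))*(-1/141) = -16/47 - sqrt(5)/47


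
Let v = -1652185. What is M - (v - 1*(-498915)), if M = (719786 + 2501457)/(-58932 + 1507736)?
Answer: 1670865410323/1448804 ≈ 1.1533e+6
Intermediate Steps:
M = 3221243/1448804 ≈ 2.2234
M - (v - 1*(-498915)) = 3221243/1448804 - (-1652185 - 1*(-498915)) = 3221243/1448804 - (-1652185 + 498915) = 3221243/1448804 - 1*(-1153270) = 3221243/1448804 + 1153270 = 1670865410323/1448804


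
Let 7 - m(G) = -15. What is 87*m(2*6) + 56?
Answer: 1970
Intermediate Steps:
m(G) = 22 (m(G) = 7 - 1*(-15) = 7 + 15 = 22)
87*m(2*6) + 56 = 87*22 + 56 = 1914 + 56 = 1970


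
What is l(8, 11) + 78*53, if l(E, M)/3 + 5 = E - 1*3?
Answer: 4134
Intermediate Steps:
l(E, M) = -24 + 3*E (l(E, M) = -15 + 3*(E - 1*3) = -15 + 3*(E - 3) = -15 + 3*(-3 + E) = -15 + (-9 + 3*E) = -24 + 3*E)
l(8, 11) + 78*53 = (-24 + 3*8) + 78*53 = (-24 + 24) + 4134 = 0 + 4134 = 4134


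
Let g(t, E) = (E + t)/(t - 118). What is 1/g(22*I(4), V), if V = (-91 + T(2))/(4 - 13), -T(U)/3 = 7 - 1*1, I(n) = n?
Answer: -270/901 ≈ -0.29967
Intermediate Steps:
T(U) = -18 (T(U) = -3*(7 - 1*1) = -3*(7 - 1) = -3*6 = -18)
V = 109/9 (V = (-91 - 18)/(4 - 13) = -109/(-9) = -109*(-⅑) = 109/9 ≈ 12.111)
g(t, E) = (E + t)/(-118 + t)
1/g(22*I(4), V) = 1/((109/9 + 22*4)/(-118 + 22*4)) = 1/((109/9 + 88)/(-118 + 88)) = 1/((901/9)/(-30)) = 1/(-1/30*901/9) = 1/(-901/270) = -270/901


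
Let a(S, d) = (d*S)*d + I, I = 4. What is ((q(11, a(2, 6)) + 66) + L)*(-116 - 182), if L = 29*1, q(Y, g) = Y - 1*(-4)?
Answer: -32780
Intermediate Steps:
a(S, d) = 4 + S*d² (a(S, d) = (d*S)*d + 4 = (S*d)*d + 4 = S*d² + 4 = 4 + S*d²)
q(Y, g) = 4 + Y (q(Y, g) = Y + 4 = 4 + Y)
L = 29
((q(11, a(2, 6)) + 66) + L)*(-116 - 182) = (((4 + 11) + 66) + 29)*(-116 - 182) = ((15 + 66) + 29)*(-298) = (81 + 29)*(-298) = 110*(-298) = -32780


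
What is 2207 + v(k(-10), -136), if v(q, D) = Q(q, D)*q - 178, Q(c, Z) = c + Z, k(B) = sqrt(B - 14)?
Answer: 2005 - 272*I*sqrt(6) ≈ 2005.0 - 666.26*I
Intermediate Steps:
k(B) = sqrt(-14 + B)
Q(c, Z) = Z + c
v(q, D) = -178 + q*(D + q) (v(q, D) = (D + q)*q - 178 = q*(D + q) - 178 = -178 + q*(D + q))
2207 + v(k(-10), -136) = 2207 + (-178 + sqrt(-14 - 10)*(-136 + sqrt(-14 - 10))) = 2207 + (-178 + sqrt(-24)*(-136 + sqrt(-24))) = 2207 + (-178 + (2*I*sqrt(6))*(-136 + 2*I*sqrt(6))) = 2207 + (-178 + 2*I*sqrt(6)*(-136 + 2*I*sqrt(6))) = 2029 + 2*I*sqrt(6)*(-136 + 2*I*sqrt(6))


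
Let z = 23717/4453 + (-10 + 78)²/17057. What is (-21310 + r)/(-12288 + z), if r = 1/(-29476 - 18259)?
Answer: 77263739113024671/44532349484675645 ≈ 1.7350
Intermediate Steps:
r = -1/47735 (r = 1/(-47735) = -1/47735 ≈ -2.0949e-5)
z = 425131541/75954821 (z = 23717*(1/4453) + 68²*(1/17057) = 23717/4453 + 4624*(1/17057) = 23717/4453 + 4624/17057 = 425131541/75954821 ≈ 5.5972)
(-21310 + r)/(-12288 + z) = (-21310 - 1/47735)/(-12288 + 425131541/75954821) = -1017232851/(47735*(-932907708907/75954821)) = -1017232851/47735*(-75954821/932907708907) = 77263739113024671/44532349484675645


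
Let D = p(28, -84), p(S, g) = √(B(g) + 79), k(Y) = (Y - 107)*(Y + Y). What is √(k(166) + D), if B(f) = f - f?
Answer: √(19588 + √79) ≈ 139.99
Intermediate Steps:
B(f) = 0
k(Y) = 2*Y*(-107 + Y) (k(Y) = (-107 + Y)*(2*Y) = 2*Y*(-107 + Y))
p(S, g) = √79 (p(S, g) = √(0 + 79) = √79)
D = √79 ≈ 8.8882
√(k(166) + D) = √(2*166*(-107 + 166) + √79) = √(2*166*59 + √79) = √(19588 + √79)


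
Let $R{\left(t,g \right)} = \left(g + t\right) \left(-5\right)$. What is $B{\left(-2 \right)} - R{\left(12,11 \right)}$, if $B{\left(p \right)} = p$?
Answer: $113$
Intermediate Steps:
$R{\left(t,g \right)} = - 5 g - 5 t$
$B{\left(-2 \right)} - R{\left(12,11 \right)} = -2 - \left(\left(-5\right) 11 - 60\right) = -2 - \left(-55 - 60\right) = -2 - -115 = -2 + 115 = 113$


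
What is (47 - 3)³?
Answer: 85184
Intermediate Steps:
(47 - 3)³ = 44³ = 85184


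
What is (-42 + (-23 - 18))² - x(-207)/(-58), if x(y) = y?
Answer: 399355/58 ≈ 6885.4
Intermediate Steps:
(-42 + (-23 - 18))² - x(-207)/(-58) = (-42 + (-23 - 18))² - (-207)/(-58) = (-42 - 41)² - (-207)*(-1)/58 = (-83)² - 1*207/58 = 6889 - 207/58 = 399355/58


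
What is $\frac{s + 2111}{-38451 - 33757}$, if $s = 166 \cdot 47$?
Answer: $- \frac{9913}{72208} \approx -0.13728$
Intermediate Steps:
$s = 7802$
$\frac{s + 2111}{-38451 - 33757} = \frac{7802 + 2111}{-38451 - 33757} = \frac{9913}{-72208} = 9913 \left(- \frac{1}{72208}\right) = - \frac{9913}{72208}$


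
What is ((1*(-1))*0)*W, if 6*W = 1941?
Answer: 0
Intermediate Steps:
W = 647/2 (W = (1/6)*1941 = 647/2 ≈ 323.50)
((1*(-1))*0)*W = ((1*(-1))*0)*(647/2) = -1*0*(647/2) = 0*(647/2) = 0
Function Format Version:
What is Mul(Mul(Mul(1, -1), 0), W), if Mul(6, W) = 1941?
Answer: 0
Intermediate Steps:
W = Rational(647, 2) (W = Mul(Rational(1, 6), 1941) = Rational(647, 2) ≈ 323.50)
Mul(Mul(Mul(1, -1), 0), W) = Mul(Mul(Mul(1, -1), 0), Rational(647, 2)) = Mul(Mul(-1, 0), Rational(647, 2)) = Mul(0, Rational(647, 2)) = 0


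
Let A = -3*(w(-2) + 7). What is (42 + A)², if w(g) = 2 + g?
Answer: 441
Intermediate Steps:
A = -21 (A = -3*((2 - 2) + 7) = -3*(0 + 7) = -3*7 = -21)
(42 + A)² = (42 - 21)² = 21² = 441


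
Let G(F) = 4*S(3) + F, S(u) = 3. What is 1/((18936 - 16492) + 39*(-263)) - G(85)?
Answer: -757862/7813 ≈ -97.000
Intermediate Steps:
G(F) = 12 + F (G(F) = 4*3 + F = 12 + F)
1/((18936 - 16492) + 39*(-263)) - G(85) = 1/((18936 - 16492) + 39*(-263)) - (12 + 85) = 1/(2444 - 10257) - 1*97 = 1/(-7813) - 97 = -1/7813 - 97 = -757862/7813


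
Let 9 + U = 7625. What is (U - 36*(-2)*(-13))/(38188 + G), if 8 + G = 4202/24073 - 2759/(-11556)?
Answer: 1858293087840/10621317085559 ≈ 0.17496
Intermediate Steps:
U = 7616 (U = -9 + 7625 = 7616)
G = -2110524985/278187588 (G = -8 + (4202/24073 - 2759/(-11556)) = -8 + (4202*(1/24073) - 2759*(-1/11556)) = -8 + (4202/24073 + 2759/11556) = -8 + 114975719/278187588 = -2110524985/278187588 ≈ -7.5867)
(U - 36*(-2)*(-13))/(38188 + G) = (7616 - 36*(-2)*(-13))/(38188 - 2110524985/278187588) = (7616 + 72*(-13))/(10621317085559/278187588) = (7616 - 936)*(278187588/10621317085559) = 6680*(278187588/10621317085559) = 1858293087840/10621317085559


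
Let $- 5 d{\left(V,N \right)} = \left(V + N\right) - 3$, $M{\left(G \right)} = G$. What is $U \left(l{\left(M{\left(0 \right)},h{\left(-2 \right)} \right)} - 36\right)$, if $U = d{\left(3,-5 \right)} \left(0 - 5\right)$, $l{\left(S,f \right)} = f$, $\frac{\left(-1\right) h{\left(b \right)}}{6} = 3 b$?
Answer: $0$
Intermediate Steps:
$d{\left(V,N \right)} = \frac{3}{5} - \frac{N}{5} - \frac{V}{5}$ ($d{\left(V,N \right)} = - \frac{\left(V + N\right) - 3}{5} = - \frac{\left(N + V\right) - 3}{5} = - \frac{-3 + N + V}{5} = \frac{3}{5} - \frac{N}{5} - \frac{V}{5}$)
$h{\left(b \right)} = - 18 b$ ($h{\left(b \right)} = - 6 \cdot 3 b = - 18 b$)
$U = -5$ ($U = \left(\frac{3}{5} - -1 - \frac{3}{5}\right) \left(0 - 5\right) = \left(\frac{3}{5} + 1 - \frac{3}{5}\right) \left(-5\right) = 1 \left(-5\right) = -5$)
$U \left(l{\left(M{\left(0 \right)},h{\left(-2 \right)} \right)} - 36\right) = - 5 \left(\left(-18\right) \left(-2\right) - 36\right) = - 5 \left(36 - 36\right) = \left(-5\right) 0 = 0$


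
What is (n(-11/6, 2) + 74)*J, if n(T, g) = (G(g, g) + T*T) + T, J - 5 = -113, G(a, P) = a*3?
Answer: -8805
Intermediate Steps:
G(a, P) = 3*a
J = -108 (J = 5 - 113 = -108)
n(T, g) = T + T**2 + 3*g (n(T, g) = (3*g + T*T) + T = (3*g + T**2) + T = (T**2 + 3*g) + T = T + T**2 + 3*g)
(n(-11/6, 2) + 74)*J = ((-11/6 + (-11/6)**2 + 3*2) + 74)*(-108) = ((-11*1/6 + (-11*1/6)**2 + 6) + 74)*(-108) = ((-11/6 + (-11/6)**2 + 6) + 74)*(-108) = ((-11/6 + 121/36 + 6) + 74)*(-108) = (271/36 + 74)*(-108) = (2935/36)*(-108) = -8805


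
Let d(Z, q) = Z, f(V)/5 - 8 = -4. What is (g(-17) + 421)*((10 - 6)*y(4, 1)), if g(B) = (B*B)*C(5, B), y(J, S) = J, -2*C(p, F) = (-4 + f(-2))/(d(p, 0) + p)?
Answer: 15184/5 ≈ 3036.8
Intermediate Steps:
f(V) = 20 (f(V) = 40 + 5*(-4) = 40 - 20 = 20)
C(p, F) = -4/p (C(p, F) = -(-4 + 20)/(2*(p + p)) = -8/(2*p) = -8*1/(2*p) = -4/p)
g(B) = -4*B**2/5 (g(B) = (B*B)*(-4/5) = B**2*(-4*1/5) = B**2*(-4/5) = -4*B**2/5)
(g(-17) + 421)*((10 - 6)*y(4, 1)) = (-4/5*(-17)**2 + 421)*((10 - 6)*4) = (-4/5*289 + 421)*(4*4) = (-1156/5 + 421)*16 = (949/5)*16 = 15184/5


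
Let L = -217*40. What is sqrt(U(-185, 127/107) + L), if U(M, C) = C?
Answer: I*sqrt(99363731)/107 ≈ 93.16*I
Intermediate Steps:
L = -8680
sqrt(U(-185, 127/107) + L) = sqrt(127/107 - 8680) = sqrt(-928633/107) = I*sqrt(99363731)/107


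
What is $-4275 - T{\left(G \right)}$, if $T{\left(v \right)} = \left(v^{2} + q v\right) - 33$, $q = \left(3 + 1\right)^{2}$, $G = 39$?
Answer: $-6387$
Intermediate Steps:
$q = 16$ ($q = 4^{2} = 16$)
$T{\left(v \right)} = -33 + v^{2} + 16 v$ ($T{\left(v \right)} = \left(v^{2} + 16 v\right) - 33 = -33 + v^{2} + 16 v$)
$-4275 - T{\left(G \right)} = -4275 - \left(-33 + 39^{2} + 16 \cdot 39\right) = -4275 - \left(-33 + 1521 + 624\right) = -4275 - 2112 = -6387$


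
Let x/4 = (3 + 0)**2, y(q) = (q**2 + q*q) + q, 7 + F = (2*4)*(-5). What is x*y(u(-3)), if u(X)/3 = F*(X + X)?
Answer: 51562008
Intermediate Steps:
F = -47 (F = -7 + (2*4)*(-5) = -7 + 8*(-5) = -7 - 40 = -47)
u(X) = -282*X (u(X) = 3*(-47*(X + X)) = 3*(-94*X) = -282*X)
y(q) = q + 2*q**2 (y(q) = (q**2 + q**2) + q = 2*q**2 + q = q + 2*q**2)
x = 36 (x = 4*(3 + 0)**2 = 4*3**2 = 4*9 = 36)
x*y(u(-3)) = 36*((-282*(-3))*(1 + 2*(-282*(-3)))) = 36*(846*(1 + 2*846)) = 36*(846*(1 + 1692)) = 36*(846*1693) = 36*1432278 = 51562008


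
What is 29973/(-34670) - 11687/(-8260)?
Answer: 15761131/28637420 ≈ 0.55037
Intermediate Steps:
29973/(-34670) - 11687/(-8260) = 29973*(-1/34670) - 11687*(-1/8260) = -29973/34670 + 11687/8260 = 15761131/28637420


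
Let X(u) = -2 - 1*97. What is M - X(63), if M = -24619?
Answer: -24520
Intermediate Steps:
X(u) = -99 (X(u) = -2 - 97 = -99)
M - X(63) = -24619 - 1*(-99) = -24619 + 99 = -24520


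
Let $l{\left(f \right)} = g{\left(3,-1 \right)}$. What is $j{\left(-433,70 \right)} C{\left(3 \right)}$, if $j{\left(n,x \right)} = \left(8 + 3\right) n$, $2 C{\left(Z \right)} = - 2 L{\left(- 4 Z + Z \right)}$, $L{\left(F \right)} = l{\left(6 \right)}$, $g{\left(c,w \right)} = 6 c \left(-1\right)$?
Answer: $-85734$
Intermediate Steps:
$g{\left(c,w \right)} = - 6 c$
$l{\left(f \right)} = -18$ ($l{\left(f \right)} = \left(-6\right) 3 = -18$)
$L{\left(F \right)} = -18$
$C{\left(Z \right)} = 18$ ($C{\left(Z \right)} = \frac{\left(-2\right) \left(-18\right)}{2} = \frac{1}{2} \cdot 36 = 18$)
$j{\left(n,x \right)} = 11 n$
$j{\left(-433,70 \right)} C{\left(3 \right)} = 11 \left(-433\right) 18 = \left(-4763\right) 18 = -85734$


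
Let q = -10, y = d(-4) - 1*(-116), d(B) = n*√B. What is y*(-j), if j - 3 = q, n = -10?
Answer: 812 - 140*I ≈ 812.0 - 140.0*I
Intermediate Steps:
d(B) = -10*√B
y = 116 - 20*I (y = -20*I - 1*(-116) = -20*I + 116 = 116 - 20*I ≈ 116.0 - 20.0*I)
j = -7 (j = 3 - 10 = -7)
y*(-j) = (116 - 20*I)*(-1*(-7)) = (116 - 20*I)*7 = 812 - 140*I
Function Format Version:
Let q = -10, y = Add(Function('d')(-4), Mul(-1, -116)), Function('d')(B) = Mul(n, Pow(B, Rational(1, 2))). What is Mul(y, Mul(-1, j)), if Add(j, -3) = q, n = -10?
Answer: Add(812, Mul(-140, I)) ≈ Add(812.00, Mul(-140.00, I))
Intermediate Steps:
Function('d')(B) = Mul(-10, Pow(B, Rational(1, 2)))
y = Add(116, Mul(-20, I)) (y = Add(Mul(-10, Pow(-4, Rational(1, 2))), Mul(-1, -116)) = Add(Mul(-10, Mul(2, I)), 116) = Add(Mul(-20, I), 116) = Add(116, Mul(-20, I)) ≈ Add(116.00, Mul(-20.000, I)))
j = -7 (j = Add(3, -10) = -7)
Mul(y, Mul(-1, j)) = Mul(Add(116, Mul(-20, I)), Mul(-1, -7)) = Mul(Add(116, Mul(-20, I)), 7) = Add(812, Mul(-140, I))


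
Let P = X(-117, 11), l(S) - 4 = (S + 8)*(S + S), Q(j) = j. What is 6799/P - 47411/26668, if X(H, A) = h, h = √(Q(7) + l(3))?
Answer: -47411/26668 + 6799*√77/77 ≈ 773.04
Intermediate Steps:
l(S) = 4 + 2*S*(8 + S) (l(S) = 4 + (S + 8)*(S + S) = 4 + (8 + S)*(2*S) = 4 + 2*S*(8 + S))
h = √77 (h = √(7 + (4 + 2*3² + 16*3)) = √(7 + (4 + 2*9 + 48)) = √(7 + (4 + 18 + 48)) = √(7 + 70) = √77 ≈ 8.7750)
X(H, A) = √77
P = √77 ≈ 8.7750
6799/P - 47411/26668 = 6799/(√77) - 47411/26668 = 6799*(√77/77) - 47411*1/26668 = 6799*√77/77 - 47411/26668 = -47411/26668 + 6799*√77/77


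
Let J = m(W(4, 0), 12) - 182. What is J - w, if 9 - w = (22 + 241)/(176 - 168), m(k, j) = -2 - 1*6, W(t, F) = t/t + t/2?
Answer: -1329/8 ≈ -166.13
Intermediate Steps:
W(t, F) = 1 + t/2 (W(t, F) = 1 + t*(1/2) = 1 + t/2)
m(k, j) = -8 (m(k, j) = -2 - 6 = -8)
J = -190 (J = -8 - 182 = -190)
w = -191/8 (w = 9 - (22 + 241)/(176 - 168) = 9 - 263/8 = -191/8 ≈ -23.875)
J - w = -190 - 1*(-191/8) = -190 + 191/8 = -1329/8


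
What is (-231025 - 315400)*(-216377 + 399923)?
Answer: -100294123050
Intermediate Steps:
(-231025 - 315400)*(-216377 + 399923) = -546425*183546 = -100294123050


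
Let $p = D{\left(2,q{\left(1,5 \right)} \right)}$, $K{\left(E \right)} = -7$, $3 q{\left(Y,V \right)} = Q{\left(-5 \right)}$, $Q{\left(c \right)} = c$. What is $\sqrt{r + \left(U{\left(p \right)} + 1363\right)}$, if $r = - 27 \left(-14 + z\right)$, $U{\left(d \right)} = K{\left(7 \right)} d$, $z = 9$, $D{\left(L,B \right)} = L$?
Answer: $2 \sqrt{371} \approx 38.523$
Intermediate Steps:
$q{\left(Y,V \right)} = - \frac{5}{3}$ ($q{\left(Y,V \right)} = \frac{1}{3} \left(-5\right) = - \frac{5}{3}$)
$p = 2$
$U{\left(d \right)} = - 7 d$
$r = 135$ ($r = - 27 \left(-14 + 9\right) = \left(-27\right) \left(-5\right) = 135$)
$\sqrt{r + \left(U{\left(p \right)} + 1363\right)} = \sqrt{135 + \left(\left(-7\right) 2 + 1363\right)} = \sqrt{135 + \left(-14 + 1363\right)} = \sqrt{135 + 1349} = \sqrt{1484} = 2 \sqrt{371}$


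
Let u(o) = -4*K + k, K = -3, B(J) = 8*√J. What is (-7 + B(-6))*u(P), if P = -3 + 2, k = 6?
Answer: -126 + 144*I*√6 ≈ -126.0 + 352.73*I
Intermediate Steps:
P = -1
u(o) = 18 (u(o) = -4*(-3) + 6 = 12 + 6 = 18)
(-7 + B(-6))*u(P) = (-7 + 8*√(-6))*18 = (-7 + 8*(I*√6))*18 = (-7 + 8*I*√6)*18 = -126 + 144*I*√6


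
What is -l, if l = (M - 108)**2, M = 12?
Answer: -9216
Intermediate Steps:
l = 9216 (l = (12 - 108)**2 = (-96)**2 = 9216)
-l = -1*9216 = -9216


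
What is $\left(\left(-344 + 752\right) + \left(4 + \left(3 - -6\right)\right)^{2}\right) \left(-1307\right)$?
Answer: $-754139$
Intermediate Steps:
$\left(\left(-344 + 752\right) + \left(4 + \left(3 - -6\right)\right)^{2}\right) \left(-1307\right) = \left(408 + \left(4 + \left(3 + 6\right)\right)^{2}\right) \left(-1307\right) = \left(408 + \left(4 + 9\right)^{2}\right) \left(-1307\right) = \left(408 + 13^{2}\right) \left(-1307\right) = \left(408 + 169\right) \left(-1307\right) = 577 \left(-1307\right) = -754139$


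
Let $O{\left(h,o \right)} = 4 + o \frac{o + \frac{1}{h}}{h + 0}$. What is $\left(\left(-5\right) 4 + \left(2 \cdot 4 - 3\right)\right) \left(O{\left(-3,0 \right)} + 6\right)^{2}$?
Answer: $-1500$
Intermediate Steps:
$O{\left(h,o \right)} = 4 + \frac{o \left(o + \frac{1}{h}\right)}{h}$ ($O{\left(h,o \right)} = 4 + o \frac{o + \frac{1}{h}}{h} = 4 + \frac{o \left(o + \frac{1}{h}\right)}{h}$)
$\left(\left(-5\right) 4 + \left(2 \cdot 4 - 3\right)\right) \left(O{\left(-3,0 \right)} + 6\right)^{2} = \left(\left(-5\right) 4 + \left(2 \cdot 4 - 3\right)\right) \left(\left(4 + \frac{0}{9} + \frac{0^{2}}{-3}\right) + 6\right)^{2} = \left(-20 + \left(8 - 3\right)\right) \left(\left(4 + 0 \cdot \frac{1}{9} - 0\right) + 6\right)^{2} = \left(-20 + 5\right) \left(\left(4 + 0 + 0\right) + 6\right)^{2} = - 15 \left(4 + 6\right)^{2} = - 15 \cdot 10^{2} = \left(-15\right) 100 = -1500$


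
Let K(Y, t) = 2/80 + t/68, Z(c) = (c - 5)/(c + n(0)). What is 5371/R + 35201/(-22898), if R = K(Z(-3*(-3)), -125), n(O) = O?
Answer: -83673310273/28233234 ≈ -2963.6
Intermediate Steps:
Z(c) = (-5 + c)/c (Z(c) = (c - 5)/(c + 0) = (-5 + c)/c)
K(Y, t) = 1/40 + t/68 (K(Y, t) = 2*(1/80) + t*(1/68) = 1/40 + t/68)
R = -1233/680 (R = 1/40 + (1/68)*(-125) = 1/40 - 125/68 = -1233/680 ≈ -1.8132)
5371/R + 35201/(-22898) = 5371/(-1233/680) + 35201/(-22898) = 5371*(-680/1233) + 35201*(-1/22898) = -3652280/1233 - 35201/22898 = -83673310273/28233234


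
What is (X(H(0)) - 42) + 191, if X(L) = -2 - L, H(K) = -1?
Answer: 148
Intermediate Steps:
(X(H(0)) - 42) + 191 = ((-2 - 1*(-1)) - 42) + 191 = ((-2 + 1) - 42) + 191 = (-1 - 42) + 191 = -43 + 191 = 148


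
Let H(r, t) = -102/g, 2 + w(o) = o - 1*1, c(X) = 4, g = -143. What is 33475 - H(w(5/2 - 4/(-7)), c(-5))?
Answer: 4786823/143 ≈ 33474.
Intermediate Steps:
w(o) = -3 + o (w(o) = -2 + (o - 1*1) = -2 + (o - 1) = -2 + (-1 + o) = -3 + o)
H(r, t) = 102/143 (H(r, t) = -102/(-143) = -102*(-1/143) = 102/143)
33475 - H(w(5/2 - 4/(-7)), c(-5)) = 33475 - 1*102/143 = 33475 - 102/143 = 4786823/143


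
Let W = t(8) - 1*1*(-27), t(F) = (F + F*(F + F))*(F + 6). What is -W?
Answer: -1931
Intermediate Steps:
t(F) = (6 + F)*(F + 2*F²) (t(F) = (F + F*(2*F))*(6 + F) = (F + 2*F²)*(6 + F) = (6 + F)*(F + 2*F²))
W = 1931 (W = 8*(6 + 2*8² + 13*8) - 1*1*(-27) = 8*(6 + 2*64 + 104) - 1*(-27) = 8*(6 + 128 + 104) + 27 = 8*238 + 27 = 1904 + 27 = 1931)
-W = -1*1931 = -1931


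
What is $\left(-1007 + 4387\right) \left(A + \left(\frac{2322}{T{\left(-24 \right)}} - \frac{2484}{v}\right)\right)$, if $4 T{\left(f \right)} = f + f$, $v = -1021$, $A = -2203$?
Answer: $- \frac{8261877650}{1021} \approx -8.0919 \cdot 10^{6}$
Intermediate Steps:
$T{\left(f \right)} = \frac{f}{2}$ ($T{\left(f \right)} = \frac{f + f}{4} = \frac{2 f}{4} = \frac{f}{2}$)
$\left(-1007 + 4387\right) \left(A + \left(\frac{2322}{T{\left(-24 \right)}} - \frac{2484}{v}\right)\right) = \left(-1007 + 4387\right) \left(-2203 + \left(\frac{2322}{\frac{1}{2} \left(-24\right)} - \frac{2484}{-1021}\right)\right) = 3380 \left(-2203 + \left(\frac{2322}{-12} - - \frac{2484}{1021}\right)\right) = 3380 \left(-2203 + \left(2322 \left(- \frac{1}{12}\right) + \frac{2484}{1021}\right)\right) = 3380 \left(-2203 + \left(- \frac{387}{2} + \frac{2484}{1021}\right)\right) = 3380 \left(-2203 - \frac{390159}{2042}\right) = 3380 \left(- \frac{4888685}{2042}\right) = - \frac{8261877650}{1021}$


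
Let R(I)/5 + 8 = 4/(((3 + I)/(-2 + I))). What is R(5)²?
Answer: 4225/4 ≈ 1056.3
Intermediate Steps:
R(I) = -40 + 20*(-2 + I)/(3 + I) (R(I) = -40 + 5*(4/(((3 + I)/(-2 + I)))) = -40 + 5*(4*((-2 + I)/(3 + I))) = -40 + 5*(4*(-2 + I)/(3 + I)) = -40 + 20*(-2 + I)/(3 + I))
R(5)² = (20*(-8 - 1*5)/(3 + 5))² = (20*(-8 - 5)/8)² = (20*(⅛)*(-13))² = (-65/2)² = 4225/4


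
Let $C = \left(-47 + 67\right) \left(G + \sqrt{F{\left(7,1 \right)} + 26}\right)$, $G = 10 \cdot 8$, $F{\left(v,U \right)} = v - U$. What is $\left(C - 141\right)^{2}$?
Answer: $2141481 + 233440 \sqrt{2} \approx 2.4716 \cdot 10^{6}$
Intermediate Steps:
$G = 80$
$C = 1600 + 80 \sqrt{2}$ ($C = \left(-47 + 67\right) \left(80 + \sqrt{\left(7 - 1\right) + 26}\right) = 20 \left(80 + \sqrt{\left(7 - 1\right) + 26}\right) = 20 \left(80 + \sqrt{6 + 26}\right) = 20 \left(80 + \sqrt{32}\right) = 20 \left(80 + 4 \sqrt{2}\right) = 1600 + 80 \sqrt{2} \approx 1713.1$)
$\left(C - 141\right)^{2} = \left(\left(1600 + 80 \sqrt{2}\right) - 141\right)^{2} = \left(1459 + 80 \sqrt{2}\right)^{2}$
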